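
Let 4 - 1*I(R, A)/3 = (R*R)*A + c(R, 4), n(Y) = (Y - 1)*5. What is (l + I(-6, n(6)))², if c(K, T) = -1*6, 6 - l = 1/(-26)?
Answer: 4797363169/676 ≈ 7.0967e+6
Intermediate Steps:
l = 157/26 (l = 6 - 1/(-26) = 6 - 1*(-1/26) = 6 + 1/26 = 157/26 ≈ 6.0385)
n(Y) = -5 + 5*Y (n(Y) = (-1 + Y)*5 = -5 + 5*Y)
c(K, T) = -6
I(R, A) = 30 - 3*A*R² (I(R, A) = 12 - 3*((R*R)*A - 6) = 12 - 3*(R²*A - 6) = 12 - 3*(A*R² - 6) = 12 - 3*(-6 + A*R²) = 12 + (18 - 3*A*R²) = 30 - 3*A*R²)
(l + I(-6, n(6)))² = (157/26 + (30 - 3*(-5 + 5*6)*(-6)²))² = (157/26 + (30 - 3*(-5 + 30)*36))² = (157/26 + (30 - 3*25*36))² = (157/26 + (30 - 2700))² = (157/26 - 2670)² = (-69263/26)² = 4797363169/676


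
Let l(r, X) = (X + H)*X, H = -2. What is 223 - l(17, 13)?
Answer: 80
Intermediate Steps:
l(r, X) = X*(-2 + X) (l(r, X) = (X - 2)*X = (-2 + X)*X = X*(-2 + X))
223 - l(17, 13) = 223 - 13*(-2 + 13) = 223 - 13*11 = 223 - 1*143 = 223 - 143 = 80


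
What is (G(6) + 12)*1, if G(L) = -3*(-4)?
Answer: 24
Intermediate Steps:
G(L) = 12
(G(6) + 12)*1 = (12 + 12)*1 = 24*1 = 24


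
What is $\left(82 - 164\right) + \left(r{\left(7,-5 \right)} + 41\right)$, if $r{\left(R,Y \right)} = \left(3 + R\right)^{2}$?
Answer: $59$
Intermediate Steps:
$\left(82 - 164\right) + \left(r{\left(7,-5 \right)} + 41\right) = \left(82 - 164\right) + \left(\left(3 + 7\right)^{2} + 41\right) = -82 + \left(10^{2} + 41\right) = -82 + \left(100 + 41\right) = -82 + 141 = 59$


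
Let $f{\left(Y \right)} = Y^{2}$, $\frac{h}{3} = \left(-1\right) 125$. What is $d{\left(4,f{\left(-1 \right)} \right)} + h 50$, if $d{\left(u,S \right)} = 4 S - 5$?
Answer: $-18751$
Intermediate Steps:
$h = -375$ ($h = 3 \left(\left(-1\right) 125\right) = 3 \left(-125\right) = -375$)
$d{\left(u,S \right)} = -5 + 4 S$ ($d{\left(u,S \right)} = 4 S - 5 = -5 + 4 S$)
$d{\left(4,f{\left(-1 \right)} \right)} + h 50 = \left(-5 + 4 \left(-1\right)^{2}\right) - 18750 = \left(-5 + 4 \cdot 1\right) - 18750 = \left(-5 + 4\right) - 18750 = -1 - 18750 = -18751$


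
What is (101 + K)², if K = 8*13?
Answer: 42025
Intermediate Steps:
K = 104
(101 + K)² = (101 + 104)² = 205² = 42025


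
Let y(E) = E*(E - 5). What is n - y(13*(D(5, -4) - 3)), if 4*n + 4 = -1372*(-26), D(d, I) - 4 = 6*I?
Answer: -81979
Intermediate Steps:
D(d, I) = 4 + 6*I
y(E) = E*(-5 + E)
n = 8917 (n = -1 + (-1372*(-26))/4 = -1 + (¼)*35672 = -1 + 8918 = 8917)
n - y(13*(D(5, -4) - 3)) = 8917 - 13*((4 + 6*(-4)) - 3)*(-5 + 13*((4 + 6*(-4)) - 3)) = 8917 - 13*((4 - 24) - 3)*(-5 + 13*((4 - 24) - 3)) = 8917 - 13*(-20 - 3)*(-5 + 13*(-20 - 3)) = 8917 - 13*(-23)*(-5 + 13*(-23)) = 8917 - (-299)*(-5 - 299) = 8917 - (-299)*(-304) = 8917 - 1*90896 = 8917 - 90896 = -81979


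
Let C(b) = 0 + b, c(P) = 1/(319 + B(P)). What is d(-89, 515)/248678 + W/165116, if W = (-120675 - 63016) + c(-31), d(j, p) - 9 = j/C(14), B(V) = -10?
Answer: -7057478627201/6343880722116 ≈ -1.1125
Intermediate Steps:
c(P) = 1/309 (c(P) = 1/(319 - 10) = 1/309)
C(b) = b
d(j, p) = 9 + j/14
W = -56760518/309 (W = (-120675 - 63016) + 1/309 = -183691 + 1/309 = -56760518/309 ≈ -1.8369e+5)
d(-89, 515)/248678 + W/165116 = (9 + (1/14)*(-89))/248678 - 56760518/309/165116 = (9 - 89/14)*(1/248678) - 56760518/309*1/165116 = (37/14)*(1/248678) - 28380259/25510422 = 37/3481492 - 28380259/25510422 = -7057478627201/6343880722116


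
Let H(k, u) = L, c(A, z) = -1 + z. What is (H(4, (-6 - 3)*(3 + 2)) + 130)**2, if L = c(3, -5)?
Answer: 15376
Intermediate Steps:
L = -6 (L = -1 - 5 = -6)
H(k, u) = -6
(H(4, (-6 - 3)*(3 + 2)) + 130)**2 = (-6 + 130)**2 = 124**2 = 15376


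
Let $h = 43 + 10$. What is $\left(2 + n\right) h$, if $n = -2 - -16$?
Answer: $848$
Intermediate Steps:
$h = 53$
$n = 14$ ($n = -2 + 16 = 14$)
$\left(2 + n\right) h = \left(2 + 14\right) 53 = 16 \cdot 53 = 848$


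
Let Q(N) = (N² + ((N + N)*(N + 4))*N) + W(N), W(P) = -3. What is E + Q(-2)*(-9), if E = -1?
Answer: -154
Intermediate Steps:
Q(N) = -3 + N² + 2*N²*(4 + N) (Q(N) = (N² + ((N + N)*(N + 4))*N) - 3 = (N² + ((2*N)*(4 + N))*N) - 3 = (N² + (2*N*(4 + N))*N) - 3 = (N² + 2*N²*(4 + N)) - 3 = -3 + N² + 2*N²*(4 + N))
E + Q(-2)*(-9) = -1 + (-3 + 2*(-2)³ + 9*(-2)²)*(-9) = -1 + (-3 + 2*(-8) + 9*4)*(-9) = -1 + (-3 - 16 + 36)*(-9) = -1 + 17*(-9) = -1 - 153 = -154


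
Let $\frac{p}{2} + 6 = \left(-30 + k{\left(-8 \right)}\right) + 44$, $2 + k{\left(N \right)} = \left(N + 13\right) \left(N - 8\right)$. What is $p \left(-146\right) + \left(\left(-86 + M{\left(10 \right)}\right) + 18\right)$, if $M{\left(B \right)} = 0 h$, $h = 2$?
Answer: $21540$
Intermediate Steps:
$M{\left(B \right)} = 0$ ($M{\left(B \right)} = 0 \cdot 2 = 0$)
$k{\left(N \right)} = -2 + \left(-8 + N\right) \left(13 + N\right)$ ($k{\left(N \right)} = -2 + \left(N + 13\right) \left(N - 8\right) = -2 + \left(13 + N\right) \left(-8 + N\right) = -2 + \left(-8 + N\right) \left(13 + N\right)$)
$p = -148$ ($p = -12 + 2 \left(\left(-30 + \left(-106 + \left(-8\right)^{2} + 5 \left(-8\right)\right)\right) + 44\right) = -12 + 2 \left(\left(-30 - 82\right) + 44\right) = -12 + 2 \left(-112 + 44\right) = -12 + 2 \left(-68\right) = -12 - 136 = -148$)
$p \left(-146\right) + \left(\left(-86 + M{\left(10 \right)}\right) + 18\right) = \left(-148\right) \left(-146\right) + \left(\left(-86 + 0\right) + 18\right) = 21608 + \left(-86 + 18\right) = 21608 - 68 = 21540$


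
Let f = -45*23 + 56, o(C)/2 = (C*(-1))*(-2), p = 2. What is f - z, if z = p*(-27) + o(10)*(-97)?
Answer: 2955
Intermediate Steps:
o(C) = 4*C (o(C) = 2*((C*(-1))*(-2)) = 2*(-C*(-2)) = 2*(2*C) = 4*C)
f = -979 (f = -1035 + 56 = -979)
z = -3934 (z = 2*(-27) + (4*10)*(-97) = -54 + 40*(-97) = -54 - 3880 = -3934)
f - z = -979 - 1*(-3934) = -979 + 3934 = 2955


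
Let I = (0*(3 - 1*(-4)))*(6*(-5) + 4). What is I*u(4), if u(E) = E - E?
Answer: 0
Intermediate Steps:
u(E) = 0
I = 0 (I = (0*(3 + 4))*(-30 + 4) = (0*7)*(-26) = 0*(-26) = 0)
I*u(4) = 0*0 = 0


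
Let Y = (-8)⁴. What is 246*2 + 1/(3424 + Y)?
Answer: 3699841/7520 ≈ 492.00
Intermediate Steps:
Y = 4096
246*2 + 1/(3424 + Y) = 246*2 + 1/(3424 + 4096) = 492 + 1/7520 = 3699841/7520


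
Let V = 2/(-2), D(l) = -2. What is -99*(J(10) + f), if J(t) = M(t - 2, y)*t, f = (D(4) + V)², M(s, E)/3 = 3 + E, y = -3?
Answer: -891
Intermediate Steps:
M(s, E) = 9 + 3*E (M(s, E) = 3*(3 + E) = 9 + 3*E)
V = -1 (V = 2*(-½) = -1)
f = 9 (f = (-2 - 1)² = (-3)² = 9)
J(t) = 0 (J(t) = (9 + 3*(-3))*t = (9 - 9)*t = 0*t = 0)
-99*(J(10) + f) = -99*(0 + 9) = -99*9 = -891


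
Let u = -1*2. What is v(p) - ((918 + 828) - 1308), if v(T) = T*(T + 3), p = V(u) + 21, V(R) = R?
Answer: -20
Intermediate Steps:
u = -2
p = 19 (p = -2 + 21 = 19)
v(T) = T*(3 + T)
v(p) - ((918 + 828) - 1308) = 19*(3 + 19) - ((918 + 828) - 1308) = 19*22 - (1746 - 1308) = 418 - 1*438 = 418 - 438 = -20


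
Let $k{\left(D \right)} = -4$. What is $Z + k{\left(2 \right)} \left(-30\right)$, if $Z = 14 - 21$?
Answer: $113$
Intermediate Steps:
$Z = -7$
$Z + k{\left(2 \right)} \left(-30\right) = -7 - -120 = -7 + 120 = 113$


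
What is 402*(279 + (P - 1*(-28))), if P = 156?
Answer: 186126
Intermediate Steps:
402*(279 + (P - 1*(-28))) = 402*(279 + (156 - 1*(-28))) = 402*(279 + (156 + 28)) = 402*(279 + 184) = 402*463 = 186126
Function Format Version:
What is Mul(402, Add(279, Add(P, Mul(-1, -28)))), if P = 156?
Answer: 186126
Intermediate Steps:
Mul(402, Add(279, Add(P, Mul(-1, -28)))) = Mul(402, Add(279, Add(156, Mul(-1, -28)))) = Mul(402, Add(279, Add(156, 28))) = Mul(402, Add(279, 184)) = Mul(402, 463) = 186126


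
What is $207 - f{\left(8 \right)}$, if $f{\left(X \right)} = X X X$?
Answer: $-305$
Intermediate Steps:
$f{\left(X \right)} = X^{3}$ ($f{\left(X \right)} = X^{2} X = X^{3}$)
$207 - f{\left(8 \right)} = 207 - 8^{3} = 207 - 512 = -305$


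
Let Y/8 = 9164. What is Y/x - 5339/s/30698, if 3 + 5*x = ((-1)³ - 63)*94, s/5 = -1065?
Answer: -59920376400559/983906970150 ≈ -60.900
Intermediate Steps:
Y = 73312 (Y = 8*9164 = 73312)
s = -5325 (s = 5*(-1065) = -5325)
x = -6019/5 (x = -⅗ + (((-1)³ - 63)*94)/5 = -⅗ + ((-1 - 63)*94)/5 = -⅗ + (-64*94)/5 = -⅗ + (⅕)*(-6016) = -⅗ - 6016/5 = -6019/5 ≈ -1203.8)
Y/x - 5339/s/30698 = 73312/(-6019/5) - 5339/(-5325)/30698 = 73312*(-5/6019) - 5339*(-1/5325)*(1/30698) = -366560/6019 + (5339/5325)*(1/30698) = -366560/6019 + 5339/163466850 = -59920376400559/983906970150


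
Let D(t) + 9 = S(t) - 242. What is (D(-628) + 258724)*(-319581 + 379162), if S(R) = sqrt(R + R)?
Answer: 15400079813 + 119162*I*sqrt(314) ≈ 1.54e+10 + 2.1116e+6*I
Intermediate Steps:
S(R) = sqrt(2)*sqrt(R) (S(R) = sqrt(2*R) = sqrt(2)*sqrt(R))
D(t) = -251 + sqrt(2)*sqrt(t) (D(t) = -9 + (sqrt(2)*sqrt(t) - 242) = -9 + (-242 + sqrt(2)*sqrt(t)) = -251 + sqrt(2)*sqrt(t))
(D(-628) + 258724)*(-319581 + 379162) = ((-251 + sqrt(2)*sqrt(-628)) + 258724)*(-319581 + 379162) = ((-251 + sqrt(2)*(2*I*sqrt(157))) + 258724)*59581 = ((-251 + 2*I*sqrt(314)) + 258724)*59581 = (258473 + 2*I*sqrt(314))*59581 = 15400079813 + 119162*I*sqrt(314)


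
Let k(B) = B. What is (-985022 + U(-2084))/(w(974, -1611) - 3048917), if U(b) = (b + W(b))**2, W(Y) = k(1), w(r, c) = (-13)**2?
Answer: -3353867/3048748 ≈ -1.1001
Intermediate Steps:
w(r, c) = 169
W(Y) = 1
U(b) = (1 + b)**2 (U(b) = (b + 1)**2 = (1 + b)**2)
(-985022 + U(-2084))/(w(974, -1611) - 3048917) = (-985022 + (1 - 2084)**2)/(169 - 3048917) = (-985022 + (-2083)**2)/(-3048748) = (-985022 + 4338889)*(-1/3048748) = 3353867*(-1/3048748) = -3353867/3048748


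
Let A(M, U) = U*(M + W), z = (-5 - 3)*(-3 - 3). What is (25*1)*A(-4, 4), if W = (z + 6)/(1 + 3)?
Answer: 950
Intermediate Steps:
z = 48 (z = -8*(-6) = 48)
W = 27/2 (W = (48 + 6)/(1 + 3) = 54/4 = 54*(¼) = 27/2 ≈ 13.500)
A(M, U) = U*(27/2 + M) (A(M, U) = U*(M + 27/2) = U*(27/2 + M))
(25*1)*A(-4, 4) = (25*1)*((½)*4*(27 + 2*(-4))) = 25*((½)*4*(27 - 8)) = 25*((½)*4*19) = 25*38 = 950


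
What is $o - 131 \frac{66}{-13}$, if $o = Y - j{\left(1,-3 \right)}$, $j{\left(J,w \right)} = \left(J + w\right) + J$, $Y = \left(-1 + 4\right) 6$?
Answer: $\frac{8893}{13} \approx 684.08$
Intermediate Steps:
$Y = 18$ ($Y = 3 \cdot 6 = 18$)
$j{\left(J,w \right)} = w + 2 J$
$o = 19$ ($o = 18 - \left(-3 + 2 \cdot 1\right) = 18 - \left(-3 + 2\right) = 18 - -1 = 18 + 1 = 19$)
$o - 131 \frac{66}{-13} = 19 - 131 \frac{66}{-13} = 19 - 131 \cdot 66 \left(- \frac{1}{13}\right) = 19 - - \frac{8646}{13} = 19 + \frac{8646}{13} = \frac{8893}{13}$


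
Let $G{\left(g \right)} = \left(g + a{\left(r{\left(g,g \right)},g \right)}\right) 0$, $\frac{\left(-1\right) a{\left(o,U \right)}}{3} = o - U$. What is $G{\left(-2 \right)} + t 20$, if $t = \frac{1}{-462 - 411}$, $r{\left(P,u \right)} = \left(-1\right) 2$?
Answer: $- \frac{20}{873} \approx -0.02291$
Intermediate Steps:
$r{\left(P,u \right)} = -2$
$a{\left(o,U \right)} = - 3 o + 3 U$ ($a{\left(o,U \right)} = - 3 \left(o - U\right) = - 3 o + 3 U$)
$t = - \frac{1}{873}$ ($t = \frac{1}{-873} = - \frac{1}{873} \approx -0.0011455$)
$G{\left(g \right)} = 0$ ($G{\left(g \right)} = \left(g + \left(\left(-3\right) \left(-2\right) + 3 g\right)\right) 0 = \left(g + \left(6 + 3 g\right)\right) 0 = \left(6 + 4 g\right) 0 = 0$)
$G{\left(-2 \right)} + t 20 = 0 - \frac{20}{873} = - \frac{20}{873}$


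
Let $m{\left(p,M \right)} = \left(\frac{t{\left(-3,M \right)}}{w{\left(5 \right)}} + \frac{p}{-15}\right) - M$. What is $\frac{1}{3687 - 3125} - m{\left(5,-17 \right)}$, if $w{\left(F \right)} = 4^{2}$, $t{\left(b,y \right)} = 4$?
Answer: $- \frac{57037}{3372} \approx -16.915$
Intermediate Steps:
$w{\left(F \right)} = 16$
$m{\left(p,M \right)} = \frac{1}{4} - M - \frac{p}{15}$ ($m{\left(p,M \right)} = \left(\frac{4}{16} + \frac{p}{-15}\right) - M = \left(4 \cdot \frac{1}{16} + p \left(- \frac{1}{15}\right)\right) - M = \left(\frac{1}{4} - \frac{p}{15}\right) - M = \frac{1}{4} - M - \frac{p}{15}$)
$\frac{1}{3687 - 3125} - m{\left(5,-17 \right)} = \frac{1}{3687 - 3125} - \left(\frac{1}{4} - -17 - \frac{1}{3}\right) = \frac{1}{562} - \left(\frac{1}{4} + 17 - \frac{1}{3}\right) = \frac{1}{562} - \frac{203}{12} = - \frac{57037}{3372}$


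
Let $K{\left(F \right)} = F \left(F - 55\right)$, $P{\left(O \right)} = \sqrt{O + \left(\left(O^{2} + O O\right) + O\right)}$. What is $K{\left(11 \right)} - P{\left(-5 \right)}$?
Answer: $-484 - 2 \sqrt{10} \approx -490.32$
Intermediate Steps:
$P{\left(O \right)} = \sqrt{2 O + 2 O^{2}}$ ($P{\left(O \right)} = \sqrt{O + \left(\left(O^{2} + O^{2}\right) + O\right)} = \sqrt{O + \left(2 O^{2} + O\right)} = \sqrt{O + \left(O + 2 O^{2}\right)} = \sqrt{2 O + 2 O^{2}}$)
$K{\left(F \right)} = F \left(-55 + F\right)$
$K{\left(11 \right)} - P{\left(-5 \right)} = 11 \left(-55 + 11\right) - \sqrt{2} \sqrt{- 5 \left(1 - 5\right)} = 11 \left(-44\right) - \sqrt{2} \sqrt{\left(-5\right) \left(-4\right)} = -484 - \sqrt{2} \sqrt{20} = -484 - \sqrt{2} \cdot 2 \sqrt{5} = -484 - 2 \sqrt{10}$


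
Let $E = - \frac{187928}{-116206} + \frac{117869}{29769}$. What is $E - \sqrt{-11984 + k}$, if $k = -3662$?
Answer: $\frac{9645756823}{1729668207} - i \sqrt{15646} \approx 5.5767 - 125.08 i$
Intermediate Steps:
$E = \frac{9645756823}{1729668207}$ ($E = \left(-187928\right) \left(- \frac{1}{116206}\right) + 117869 \cdot \frac{1}{29769} = \frac{93964}{58103} + \frac{117869}{29769} = \frac{9645756823}{1729668207} \approx 5.5767$)
$E - \sqrt{-11984 + k} = \frac{9645756823}{1729668207} - \sqrt{-11984 - 3662} = \frac{9645756823}{1729668207} - \sqrt{-15646} = \frac{9645756823}{1729668207} - i \sqrt{15646}$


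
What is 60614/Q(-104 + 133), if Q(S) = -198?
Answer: -30307/99 ≈ -306.13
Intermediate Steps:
60614/Q(-104 + 133) = 60614/(-198) = 60614*(-1/198) = -30307/99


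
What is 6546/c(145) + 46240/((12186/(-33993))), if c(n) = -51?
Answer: -1485989294/11509 ≈ -1.2912e+5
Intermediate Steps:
6546/c(145) + 46240/((12186/(-33993))) = 6546/(-51) + 46240/((12186/(-33993))) = 6546*(-1/51) + 46240/((12186*(-1/33993))) = -2182/17 + 46240/(-1354/3777) = -2182/17 + 46240*(-3777/1354) = -2182/17 - 87324240/677 = -1485989294/11509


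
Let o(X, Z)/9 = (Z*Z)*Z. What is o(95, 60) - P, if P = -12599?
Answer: 1956599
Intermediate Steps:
o(X, Z) = 9*Z³ (o(X, Z) = 9*((Z*Z)*Z) = 9*(Z²*Z) = 9*Z³)
o(95, 60) - P = 9*60³ - 1*(-12599) = 9*216000 + 12599 = 1944000 + 12599 = 1956599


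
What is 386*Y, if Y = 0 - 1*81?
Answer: -31266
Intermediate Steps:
Y = -81 (Y = 0 - 81 = -81)
386*Y = 386*(-81) = -31266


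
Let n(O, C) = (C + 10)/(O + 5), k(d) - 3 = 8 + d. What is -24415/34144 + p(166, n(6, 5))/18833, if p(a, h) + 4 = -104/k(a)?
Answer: -81413686943/113817009504 ≈ -0.71530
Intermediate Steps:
k(d) = 11 + d (k(d) = 3 + (8 + d) = 11 + d)
n(O, C) = (10 + C)/(5 + O)
p(a, h) = -4 - 104/(11 + a)
-24415/34144 + p(166, n(6, 5))/18833 = -24415/34144 + (4*(-37 - 1*166)/(11 + 166))/18833 = -24415*1/34144 + (4*(-37 - 166)/177)*(1/18833) = -24415/34144 + (4*(1/177)*(-203))*(1/18833) = -24415/34144 - 812/177*1/18833 = -24415/34144 - 812/3333441 = -81413686943/113817009504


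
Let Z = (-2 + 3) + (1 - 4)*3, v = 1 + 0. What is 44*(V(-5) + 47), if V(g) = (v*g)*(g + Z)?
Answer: 4928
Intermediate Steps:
v = 1
Z = -8 (Z = 1 - 3*3 = 1 - 9 = -8)
V(g) = g*(-8 + g) (V(g) = (1*g)*(g - 8) = g*(-8 + g))
44*(V(-5) + 47) = 44*(-5*(-8 - 5) + 47) = 44*(-5*(-13) + 47) = 44*(65 + 47) = 44*112 = 4928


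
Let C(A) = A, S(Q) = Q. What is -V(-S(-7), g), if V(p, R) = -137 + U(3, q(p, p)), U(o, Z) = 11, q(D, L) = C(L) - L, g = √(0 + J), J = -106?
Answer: 126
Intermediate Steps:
g = I*√106 (g = √(0 - 106) = √(-106) = I*√106 ≈ 10.296*I)
q(D, L) = 0 (q(D, L) = L - L = 0)
V(p, R) = -126 (V(p, R) = -137 + 11 = -126)
-V(-S(-7), g) = -1*(-126) = 126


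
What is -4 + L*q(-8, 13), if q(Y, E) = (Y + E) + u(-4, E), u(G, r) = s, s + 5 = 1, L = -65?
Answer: -69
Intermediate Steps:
s = -4 (s = -5 + 1 = -4)
u(G, r) = -4
q(Y, E) = -4 + E + Y (q(Y, E) = (Y + E) - 4 = (E + Y) - 4 = -4 + E + Y)
-4 + L*q(-8, 13) = -4 - 65*(-4 + 13 - 8) = -4 - 65*1 = -4 - 65 = -69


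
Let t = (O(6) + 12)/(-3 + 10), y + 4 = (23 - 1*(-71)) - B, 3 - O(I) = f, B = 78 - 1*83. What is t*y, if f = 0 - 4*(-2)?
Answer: 95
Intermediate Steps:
B = -5 (B = 78 - 83 = -5)
f = 8 (f = 0 + 8 = 8)
O(I) = -5 (O(I) = 3 - 1*8 = 3 - 8 = -5)
y = 95 (y = -4 + ((23 - 1*(-71)) - 1*(-5)) = -4 + ((23 + 71) + 5) = -4 + (94 + 5) = -4 + 99 = 95)
t = 1 (t = (-5 + 12)/(-3 + 10) = 7/7 = 7*(⅐) = 1)
t*y = 1*95 = 95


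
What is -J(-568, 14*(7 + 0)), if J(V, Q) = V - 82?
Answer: 650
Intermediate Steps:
J(V, Q) = -82 + V
-J(-568, 14*(7 + 0)) = -(-82 - 568) = -1*(-650) = 650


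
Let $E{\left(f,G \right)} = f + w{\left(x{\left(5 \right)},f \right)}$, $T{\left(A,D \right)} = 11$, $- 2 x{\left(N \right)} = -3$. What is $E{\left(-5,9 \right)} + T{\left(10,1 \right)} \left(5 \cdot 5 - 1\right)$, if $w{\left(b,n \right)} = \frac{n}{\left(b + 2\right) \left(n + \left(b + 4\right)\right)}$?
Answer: $\frac{1793}{7} \approx 256.14$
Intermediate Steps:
$x{\left(N \right)} = \frac{3}{2}$ ($x{\left(N \right)} = \left(- \frac{1}{2}\right) \left(-3\right) = \frac{3}{2}$)
$w{\left(b,n \right)} = \frac{n}{\left(2 + b\right) \left(4 + b + n\right)}$ ($w{\left(b,n \right)} = \frac{n}{\left(2 + b\right) \left(n + \left(4 + b\right)\right)} = \frac{n}{\left(2 + b\right) \left(4 + b + n\right)}$)
$E{\left(f,G \right)} = f + \frac{f}{\frac{77}{4} + \frac{7 f}{2}}$ ($E{\left(f,G \right)} = f + \frac{f}{8 + \left(\frac{3}{2}\right)^{2} + 2 f + 6 \cdot \frac{3}{2} + \frac{3 f}{2}} = f + \frac{f}{8 + \frac{9}{4} + 2 f + 9 + \frac{3 f}{2}} = f + \frac{f}{\frac{77}{4} + \frac{7 f}{2}}$)
$E{\left(-5,9 \right)} + T{\left(10,1 \right)} \left(5 \cdot 5 - 1\right) = \frac{1}{7} \left(-5\right) \frac{1}{11 + 2 \left(-5\right)} \left(81 + 14 \left(-5\right)\right) + 11 \left(5 \cdot 5 - 1\right) = \frac{1}{7} \left(-5\right) \frac{1}{11 - 10} \left(81 - 70\right) + 11 \left(25 - 1\right) = \frac{1}{7} \left(-5\right) 1^{-1} \cdot 11 + 11 \cdot 24 = \frac{1}{7} \left(-5\right) 1 \cdot 11 + 264 = - \frac{55}{7} + 264 = \frac{1793}{7}$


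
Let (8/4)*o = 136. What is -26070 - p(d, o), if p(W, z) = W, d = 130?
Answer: -26200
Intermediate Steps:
o = 68 (o = (½)*136 = 68)
-26070 - p(d, o) = -26070 - 1*130 = -26070 - 130 = -26200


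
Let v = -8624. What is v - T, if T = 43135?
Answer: -51759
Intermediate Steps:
v - T = -8624 - 1*43135 = -8624 - 43135 = -51759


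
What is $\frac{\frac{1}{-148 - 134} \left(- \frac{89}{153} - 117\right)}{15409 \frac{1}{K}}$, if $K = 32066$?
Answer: $\frac{288433670}{332418357} \approx 0.86768$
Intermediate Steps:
$\frac{\frac{1}{-148 - 134} \left(- \frac{89}{153} - 117\right)}{15409 \frac{1}{K}} = \frac{\frac{1}{-148 - 134} \left(- \frac{89}{153} - 117\right)}{15409 \cdot \frac{1}{32066}} = \frac{\frac{1}{-282} \left(\left(-89\right) \frac{1}{153} - 117\right)}{15409 \cdot \frac{1}{32066}} = \frac{\left(- \frac{1}{282}\right) \left(- \frac{89}{153} - 117\right)}{\frac{15409}{32066}} = \left(- \frac{1}{282}\right) \left(- \frac{17990}{153}\right) \frac{32066}{15409} = \frac{8995}{21573} \cdot \frac{32066}{15409} = \frac{288433670}{332418357}$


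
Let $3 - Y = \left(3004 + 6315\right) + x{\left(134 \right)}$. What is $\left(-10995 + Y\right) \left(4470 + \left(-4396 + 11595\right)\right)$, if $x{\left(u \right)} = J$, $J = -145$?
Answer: $-235317054$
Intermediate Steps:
$x{\left(u \right)} = -145$
$Y = -9171$ ($Y = 3 - \left(\left(3004 + 6315\right) - 145\right) = 3 - \left(9319 - 145\right) = 3 - 9174 = -9171$)
$\left(-10995 + Y\right) \left(4470 + \left(-4396 + 11595\right)\right) = \left(-10995 - 9171\right) \left(4470 + \left(-4396 + 11595\right)\right) = - 20166 \left(4470 + 7199\right) = \left(-20166\right) 11669 = -235317054$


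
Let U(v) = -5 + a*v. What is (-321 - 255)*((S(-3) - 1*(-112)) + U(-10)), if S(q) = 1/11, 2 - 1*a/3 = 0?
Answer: -298368/11 ≈ -27124.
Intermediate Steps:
a = 6 (a = 6 - 3*0 = 6 + 0 = 6)
S(q) = 1/11
U(v) = -5 + 6*v
(-321 - 255)*((S(-3) - 1*(-112)) + U(-10)) = (-321 - 255)*((1/11 - 1*(-112)) + (-5 + 6*(-10))) = -576*((1/11 + 112) + (-5 - 60)) = -576*(1233/11 - 65) = -576*518/11 = -298368/11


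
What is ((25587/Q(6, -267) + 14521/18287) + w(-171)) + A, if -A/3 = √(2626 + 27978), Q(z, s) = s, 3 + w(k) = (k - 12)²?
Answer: 54345227444/1627543 - 6*√7651 ≈ 32866.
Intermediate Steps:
w(k) = -3 + (-12 + k)² (w(k) = -3 + (k - 12)² = -3 + (-12 + k)²)
A = -6*√7651 (A = -3*√(2626 + 27978) = -6*√7651 ≈ -524.82)
((25587/Q(6, -267) + 14521/18287) + w(-171)) + A = ((25587/(-267) + 14521/18287) + (-3 + (-12 - 171)²)) - 6*√7651 = ((25587*(-1/267) + 14521*(1/18287)) + (-3 + (-183)²)) - 6*√7651 = ((-8529/89 + 14521/18287) + (-3 + 33489)) - 6*√7651 = (-154677454/1627543 + 33486) - 6*√7651 = 54345227444/1627543 - 6*√7651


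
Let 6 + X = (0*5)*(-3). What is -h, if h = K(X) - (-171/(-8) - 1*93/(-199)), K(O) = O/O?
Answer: 33181/1592 ≈ 20.842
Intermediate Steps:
X = -6 (X = -6 + (0*5)*(-3) = -6 + 0*(-3) = -6 + 0 = -6)
K(O) = 1
h = -33181/1592 (h = 1 - (-171/(-8) - 1*93/(-199)) = 1 - (-171*(-⅛) - 93*(-1/199)) = 1 - (171/8 + 93/199) = 1 - 1*34773/1592 = 1 - 34773/1592 = -33181/1592 ≈ -20.842)
-h = -1*(-33181/1592) = 33181/1592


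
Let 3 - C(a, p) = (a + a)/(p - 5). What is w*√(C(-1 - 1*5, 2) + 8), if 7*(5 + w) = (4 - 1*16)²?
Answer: 109*√7/7 ≈ 41.198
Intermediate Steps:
C(a, p) = 3 - 2*a/(-5 + p) (C(a, p) = 3 - (a + a)/(p - 5) = 3 - 2*a/(-5 + p))
w = 109/7 (w = -5 + (4 - 1*16)²/7 = -5 + (4 - 16)²/7 = -5 + (⅐)*(-12)² = -5 + (⅐)*144 = -5 + 144/7 = 109/7 ≈ 15.571)
w*√(C(-1 - 1*5, 2) + 8) = 109*√((-15 - 2*(-1 - 1*5) + 3*2)/(-5 + 2) + 8)/7 = 109*√((-15 - 2*(-1 - 5) + 6)/(-3) + 8)/7 = 109*√(-(-15 - 2*(-6) + 6)/3 + 8)/7 = 109*√(-(-15 + 12 + 6)/3 + 8)/7 = 109*√(-⅓*3 + 8)/7 = 109*√(-1 + 8)/7 = 109*√7/7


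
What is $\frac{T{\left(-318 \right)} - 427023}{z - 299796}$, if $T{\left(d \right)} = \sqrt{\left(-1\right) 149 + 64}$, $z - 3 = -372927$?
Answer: $\frac{142341}{224240} - \frac{i \sqrt{85}}{672720} \approx 0.63477 - 1.3705 \cdot 10^{-5} i$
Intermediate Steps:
$z = -372924$ ($z = 3 - 372927 = -372924$)
$T{\left(d \right)} = i \sqrt{85}$ ($T{\left(d \right)} = \sqrt{-149 + 64} = \sqrt{-85} = i \sqrt{85}$)
$\frac{T{\left(-318 \right)} - 427023}{z - 299796} = \frac{i \sqrt{85} - 427023}{-372924 - 299796} = \frac{-427023 + i \sqrt{85}}{-672720} = \left(-427023 + i \sqrt{85}\right) \left(- \frac{1}{672720}\right) = \frac{142341}{224240} - \frac{i \sqrt{85}}{672720}$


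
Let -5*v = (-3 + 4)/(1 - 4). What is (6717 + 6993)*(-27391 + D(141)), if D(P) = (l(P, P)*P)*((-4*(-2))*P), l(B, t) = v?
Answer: -230160738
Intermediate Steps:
v = 1/15 (v = -(-3 + 4)/(5*(1 - 4)) = -1/(5*(-3)) = -(-1)/(5*3) = -1/5*(-1/3) = 1/15 ≈ 0.066667)
l(B, t) = 1/15
D(P) = 8*P**2/15 (D(P) = (P/15)*((-4*(-2))*P) = (P/15)*(8*P) = 8*P**2/15)
(6717 + 6993)*(-27391 + D(141)) = (6717 + 6993)*(-27391 + (8/15)*141**2) = 13710*(-27391 + (8/15)*19881) = 13710*(-27391 + 53016/5) = 13710*(-83939/5) = -230160738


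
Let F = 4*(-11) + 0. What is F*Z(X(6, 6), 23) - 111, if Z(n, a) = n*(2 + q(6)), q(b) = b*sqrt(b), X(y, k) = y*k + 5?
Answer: -3719 - 10824*sqrt(6) ≈ -30232.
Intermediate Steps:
F = -44 (F = -44 + 0 = -44)
X(y, k) = 5 + k*y (X(y, k) = k*y + 5 = 5 + k*y)
q(b) = b**(3/2)
Z(n, a) = n*(2 + 6*sqrt(6)) (Z(n, a) = n*(2 + 6**(3/2)) = n*(2 + 6*sqrt(6)))
F*Z(X(6, 6), 23) - 111 = -88*(5 + 6*6)*(1 + 3*sqrt(6)) - 111 = -88*(5 + 36)*(1 + 3*sqrt(6)) - 111 = -88*41*(1 + 3*sqrt(6)) - 111 = -44*(82 + 246*sqrt(6)) - 111 = (-3608 - 10824*sqrt(6)) - 111 = -3719 - 10824*sqrt(6)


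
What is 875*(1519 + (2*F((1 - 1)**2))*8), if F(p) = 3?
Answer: 1371125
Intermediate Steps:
875*(1519 + (2*F((1 - 1)**2))*8) = 875*(1519 + (2*3)*8) = 875*(1519 + 6*8) = 875*(1519 + 48) = 875*1567 = 1371125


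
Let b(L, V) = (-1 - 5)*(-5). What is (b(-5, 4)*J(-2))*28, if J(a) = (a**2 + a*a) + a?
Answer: 5040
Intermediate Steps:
b(L, V) = 30 (b(L, V) = -6*(-5) = 30)
J(a) = a + 2*a**2 (J(a) = (a**2 + a**2) + a = 2*a**2 + a = a + 2*a**2)
(b(-5, 4)*J(-2))*28 = (30*(-2*(1 + 2*(-2))))*28 = (30*(-2*(1 - 4)))*28 = (30*(-2*(-3)))*28 = (30*6)*28 = 180*28 = 5040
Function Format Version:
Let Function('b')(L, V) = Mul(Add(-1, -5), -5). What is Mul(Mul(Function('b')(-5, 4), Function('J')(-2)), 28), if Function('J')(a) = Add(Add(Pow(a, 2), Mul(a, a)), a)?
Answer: 5040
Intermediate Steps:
Function('b')(L, V) = 30 (Function('b')(L, V) = Mul(-6, -5) = 30)
Function('J')(a) = Add(a, Mul(2, Pow(a, 2))) (Function('J')(a) = Add(Add(Pow(a, 2), Pow(a, 2)), a) = Add(Mul(2, Pow(a, 2)), a) = Add(a, Mul(2, Pow(a, 2))))
Mul(Mul(Function('b')(-5, 4), Function('J')(-2)), 28) = Mul(Mul(30, Mul(-2, Add(1, Mul(2, -2)))), 28) = Mul(Mul(30, Mul(-2, Add(1, -4))), 28) = Mul(Mul(30, Mul(-2, -3)), 28) = Mul(Mul(30, 6), 28) = Mul(180, 28) = 5040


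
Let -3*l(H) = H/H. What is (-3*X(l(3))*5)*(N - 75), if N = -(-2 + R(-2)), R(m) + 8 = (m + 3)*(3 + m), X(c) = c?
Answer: -330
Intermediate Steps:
l(H) = -⅓ (l(H) = -H/(3*H) = -⅓*1 = -⅓)
R(m) = -8 + (3 + m)² (R(m) = -8 + (m + 3)*(3 + m) = -8 + (3 + m)*(3 + m) = -8 + (3 + m)²)
N = 9 (N = -(-2 + (-8 + (3 - 2)²)) = -(-2 + (-8 + 1²)) = -(-2 + (-8 + 1)) = -(-2 - 7) = -1*(-9) = 9)
(-3*X(l(3))*5)*(N - 75) = (-3*(-⅓)*5)*(9 - 75) = (1*5)*(-66) = 5*(-66) = -330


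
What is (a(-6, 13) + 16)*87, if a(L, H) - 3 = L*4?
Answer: -435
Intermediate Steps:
a(L, H) = 3 + 4*L (a(L, H) = 3 + L*4 = 3 + 4*L)
(a(-6, 13) + 16)*87 = ((3 + 4*(-6)) + 16)*87 = ((3 - 24) + 16)*87 = (-21 + 16)*87 = -5*87 = -435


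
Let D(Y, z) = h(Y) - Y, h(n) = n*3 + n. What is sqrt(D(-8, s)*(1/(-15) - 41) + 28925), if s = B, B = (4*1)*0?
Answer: 3*sqrt(83085)/5 ≈ 172.95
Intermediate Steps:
h(n) = 4*n (h(n) = 3*n + n = 4*n)
B = 0 (B = 4*0 = 0)
s = 0
D(Y, z) = 3*Y (D(Y, z) = 4*Y - Y = 3*Y)
sqrt(D(-8, s)*(1/(-15) - 41) + 28925) = sqrt((3*(-8))*(1/(-15) - 41) + 28925) = sqrt(-24*(-1/15 - 41) + 28925) = sqrt(-24*(-616/15) + 28925) = sqrt(4928/5 + 28925) = sqrt(149553/5) = 3*sqrt(83085)/5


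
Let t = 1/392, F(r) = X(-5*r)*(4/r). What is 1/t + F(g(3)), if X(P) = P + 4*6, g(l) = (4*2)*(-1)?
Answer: 360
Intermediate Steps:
g(l) = -8 (g(l) = 8*(-1) = -8)
X(P) = 24 + P (X(P) = P + 24 = 24 + P)
F(r) = 4*(24 - 5*r)/r (F(r) = (24 - 5*r)*(4/r) = 4*(24 - 5*r)/r)
t = 1/392 ≈ 0.0025510
1/t + F(g(3)) = 1/(1/392) + (-20 + 96/(-8)) = 392 + (-20 + 96*(-1/8)) = 392 + (-20 - 12) = 392 - 32 = 360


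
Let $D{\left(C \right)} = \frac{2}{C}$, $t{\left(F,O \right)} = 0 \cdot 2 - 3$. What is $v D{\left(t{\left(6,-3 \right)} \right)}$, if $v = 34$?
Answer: $- \frac{68}{3} \approx -22.667$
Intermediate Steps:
$t{\left(F,O \right)} = -3$ ($t{\left(F,O \right)} = 0 - 3 = -3$)
$v D{\left(t{\left(6,-3 \right)} \right)} = 34 \frac{2}{-3} = 34 \cdot 2 \left(- \frac{1}{3}\right) = 34 \left(- \frac{2}{3}\right) = - \frac{68}{3}$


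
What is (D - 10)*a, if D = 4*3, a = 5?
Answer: 10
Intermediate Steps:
D = 12
(D - 10)*a = (12 - 10)*5 = 2*5 = 10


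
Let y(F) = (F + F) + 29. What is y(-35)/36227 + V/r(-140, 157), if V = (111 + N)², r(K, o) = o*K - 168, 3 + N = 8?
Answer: -122094645/200588899 ≈ -0.60868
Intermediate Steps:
N = 5 (N = -3 + 8 = 5)
y(F) = 29 + 2*F (y(F) = 2*F + 29 = 29 + 2*F)
r(K, o) = -168 + K*o (r(K, o) = K*o - 168 = -168 + K*o)
V = 13456 (V = (111 + 5)² = 116² = 13456)
y(-35)/36227 + V/r(-140, 157) = (29 + 2*(-35))/36227 + 13456/(-168 - 140*157) = (29 - 70)*(1/36227) + 13456/(-168 - 21980) = -41*1/36227 + 13456/(-22148) = -41/36227 + 13456*(-1/22148) = -41/36227 - 3364/5537 = -122094645/200588899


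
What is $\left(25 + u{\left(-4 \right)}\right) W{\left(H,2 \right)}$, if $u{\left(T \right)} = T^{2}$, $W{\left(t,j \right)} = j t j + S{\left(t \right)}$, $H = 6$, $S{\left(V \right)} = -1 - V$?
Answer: $697$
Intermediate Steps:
$W{\left(t,j \right)} = -1 - t + t j^{2}$ ($W{\left(t,j \right)} = j t j - \left(1 + t\right) = t j^{2} - \left(1 + t\right) = -1 - t + t j^{2}$)
$\left(25 + u{\left(-4 \right)}\right) W{\left(H,2 \right)} = \left(25 + \left(-4\right)^{2}\right) \left(-1 - 6 + 6 \cdot 2^{2}\right) = \left(25 + 16\right) \left(-1 - 6 + 6 \cdot 4\right) = 41 \left(-1 - 6 + 24\right) = 41 \cdot 17 = 697$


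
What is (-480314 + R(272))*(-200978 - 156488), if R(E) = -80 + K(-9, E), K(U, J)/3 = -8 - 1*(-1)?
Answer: 171732028390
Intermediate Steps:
K(U, J) = -21 (K(U, J) = 3*(-8 - 1*(-1)) = 3*(-8 + 1) = 3*(-7) = -21)
R(E) = -101 (R(E) = -80 - 21 = -101)
(-480314 + R(272))*(-200978 - 156488) = (-480314 - 101)*(-200978 - 156488) = -480415*(-357466) = 171732028390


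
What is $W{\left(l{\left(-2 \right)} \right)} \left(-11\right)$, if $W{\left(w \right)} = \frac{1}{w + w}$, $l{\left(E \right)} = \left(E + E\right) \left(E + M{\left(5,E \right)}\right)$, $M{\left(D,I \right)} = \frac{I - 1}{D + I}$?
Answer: $- \frac{11}{24} \approx -0.45833$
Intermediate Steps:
$M{\left(D,I \right)} = \frac{-1 + I}{D + I}$
$l{\left(E \right)} = 2 E \left(E + \frac{-1 + E}{5 + E}\right)$ ($l{\left(E \right)} = \left(E + E\right) \left(E + \frac{-1 + E}{5 + E}\right) = 2 E \left(E + \frac{-1 + E}{5 + E}\right)$)
$W{\left(w \right)} = \frac{1}{2 w}$
$W{\left(l{\left(-2 \right)} \right)} \left(-11\right) = \frac{1}{2 \cdot 2 \left(-2\right) \frac{1}{5 - 2} \left(-1 - 2 - 2 \left(5 - 2\right)\right)} \left(-11\right) = \frac{1}{2 \cdot 2 \left(-2\right) \frac{1}{3} \left(-1 - 2 - 6\right)} \left(-11\right) = \frac{1}{2 \cdot 2 \left(-2\right) \frac{1}{3} \left(-9\right)} \left(-11\right) = \frac{1}{2 \cdot 12} \left(-11\right) = \frac{1}{2} \cdot \frac{1}{12} \left(-11\right) = \frac{1}{24} \left(-11\right) = - \frac{11}{24}$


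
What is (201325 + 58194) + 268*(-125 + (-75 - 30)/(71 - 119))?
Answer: 906421/4 ≈ 2.2661e+5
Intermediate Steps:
(201325 + 58194) + 268*(-125 + (-75 - 30)/(71 - 119)) = 259519 + 268*(-125 - 105/(-48)) = 259519 + 268*(-125 - 105*(-1/48)) = 259519 + 268*(-125 + 35/16) = 259519 + 268*(-1965/16) = 259519 - 131655/4 = 906421/4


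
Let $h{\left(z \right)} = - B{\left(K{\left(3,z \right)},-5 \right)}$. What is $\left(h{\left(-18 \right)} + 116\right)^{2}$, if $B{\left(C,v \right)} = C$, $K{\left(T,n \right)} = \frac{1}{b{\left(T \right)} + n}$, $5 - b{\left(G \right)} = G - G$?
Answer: $\frac{2277081}{169} \approx 13474.0$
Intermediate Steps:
$b{\left(G \right)} = 5$ ($b{\left(G \right)} = 5 - \left(G - G\right) = 5 - 0 = 5 + 0 = 5$)
$K{\left(T,n \right)} = \frac{1}{5 + n}$
$h{\left(z \right)} = - \frac{1}{5 + z}$
$\left(h{\left(-18 \right)} + 116\right)^{2} = \left(- \frac{1}{5 - 18} + 116\right)^{2} = \left(- \frac{1}{-13} + 116\right)^{2} = \left(\left(-1\right) \left(- \frac{1}{13}\right) + 116\right)^{2} = \left(\frac{1}{13} + 116\right)^{2} = \left(\frac{1509}{13}\right)^{2} = \frac{2277081}{169}$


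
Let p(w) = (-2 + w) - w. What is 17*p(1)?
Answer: -34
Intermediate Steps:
p(w) = -2
17*p(1) = 17*(-2) = -34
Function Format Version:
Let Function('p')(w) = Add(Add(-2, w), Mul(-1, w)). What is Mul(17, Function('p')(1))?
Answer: -34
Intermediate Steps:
Function('p')(w) = -2
Mul(17, Function('p')(1)) = Mul(17, -2) = -34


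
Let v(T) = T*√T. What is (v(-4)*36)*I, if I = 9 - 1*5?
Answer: -1152*I ≈ -1152.0*I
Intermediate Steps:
I = 4 (I = 9 - 5 = 4)
v(T) = T^(3/2)
(v(-4)*36)*I = ((-4)^(3/2)*36)*4 = (-8*I*36)*4 = -288*I*4 = -1152*I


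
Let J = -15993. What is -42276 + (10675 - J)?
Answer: -15608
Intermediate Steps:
-42276 + (10675 - J) = -42276 + (10675 - 1*(-15993)) = -42276 + (10675 + 15993) = -42276 + 26668 = -15608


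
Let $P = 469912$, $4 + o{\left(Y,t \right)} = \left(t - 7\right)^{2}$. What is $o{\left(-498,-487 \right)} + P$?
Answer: $713944$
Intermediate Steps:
$o{\left(Y,t \right)} = -4 + \left(-7 + t\right)^{2}$ ($o{\left(Y,t \right)} = -4 + \left(t - 7\right)^{2} = -4 + \left(-7 + t\right)^{2}$)
$o{\left(-498,-487 \right)} + P = \left(-4 + \left(-7 - 487\right)^{2}\right) + 469912 = \left(-4 + \left(-494\right)^{2}\right) + 469912 = \left(-4 + 244036\right) + 469912 = 244032 + 469912 = 713944$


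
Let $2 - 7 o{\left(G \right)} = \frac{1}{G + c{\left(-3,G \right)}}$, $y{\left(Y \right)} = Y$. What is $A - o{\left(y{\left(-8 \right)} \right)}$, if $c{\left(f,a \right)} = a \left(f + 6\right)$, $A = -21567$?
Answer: $- \frac{4831073}{224} \approx -21567.0$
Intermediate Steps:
$c{\left(f,a \right)} = a \left(6 + f\right)$
$o{\left(G \right)} = \frac{2}{7} - \frac{1}{28 G}$ ($o{\left(G \right)} = \frac{2}{7} - \frac{1}{7 \left(G + G \left(6 - 3\right)\right)} = \frac{2}{7} - \frac{1}{7 \left(G + G 3\right)} = \frac{2}{7} - \frac{1}{7 \left(G + 3 G\right)} = \frac{2}{7} - \frac{1}{7 \cdot 4 G} = \frac{2}{7} - \frac{\frac{1}{4} \frac{1}{G}}{7} = \frac{2}{7} - \frac{1}{28 G}$)
$A - o{\left(y{\left(-8 \right)} \right)} = -21567 - \frac{-1 + 8 \left(-8\right)}{28 \left(-8\right)} = -21567 - \frac{1}{28} \left(- \frac{1}{8}\right) \left(-1 - 64\right) = -21567 - \frac{1}{28} \left(- \frac{1}{8}\right) \left(-65\right) = -21567 - \frac{65}{224} = - \frac{4831073}{224}$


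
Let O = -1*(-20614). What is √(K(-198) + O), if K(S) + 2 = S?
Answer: √20414 ≈ 142.88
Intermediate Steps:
O = 20614
K(S) = -2 + S
√(K(-198) + O) = √((-2 - 198) + 20614) = √(-200 + 20614) = √20414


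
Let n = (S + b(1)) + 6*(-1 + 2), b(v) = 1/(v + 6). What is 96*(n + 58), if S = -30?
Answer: 22944/7 ≈ 3277.7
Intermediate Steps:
b(v) = 1/(6 + v)
n = -167/7 (n = (-30 + 1/(6 + 1)) + 6*(-1 + 2) = (-30 + 1/7) + 6*1 = (-30 + ⅐) + 6 = -209/7 + 6 = -167/7 ≈ -23.857)
96*(n + 58) = 96*(-167/7 + 58) = 96*(239/7) = 22944/7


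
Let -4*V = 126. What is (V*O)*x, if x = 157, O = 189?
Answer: -1869399/2 ≈ -9.3470e+5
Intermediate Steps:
V = -63/2 (V = -¼*126 = -63/2 ≈ -31.500)
(V*O)*x = -63/2*189*157 = -11907/2*157 = -1869399/2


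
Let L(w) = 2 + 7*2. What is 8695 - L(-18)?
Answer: 8679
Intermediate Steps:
L(w) = 16 (L(w) = 2 + 14 = 16)
8695 - L(-18) = 8695 - 1*16 = 8695 - 16 = 8679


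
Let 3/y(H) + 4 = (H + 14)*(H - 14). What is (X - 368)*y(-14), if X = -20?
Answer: 291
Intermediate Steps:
y(H) = 3/(-4 + (-14 + H)*(14 + H)) (y(H) = 3/(-4 + (H + 14)*(H - 14)) = 3/(-4 + (14 + H)*(-14 + H)) = 3/(-4 + (-14 + H)*(14 + H)))
(X - 368)*y(-14) = (-20 - 368)*(3/(-200 + (-14)**2)) = -1164/(-200 + 196) = -1164/(-4) = -1164*(-1)/4 = -388*(-3/4) = 291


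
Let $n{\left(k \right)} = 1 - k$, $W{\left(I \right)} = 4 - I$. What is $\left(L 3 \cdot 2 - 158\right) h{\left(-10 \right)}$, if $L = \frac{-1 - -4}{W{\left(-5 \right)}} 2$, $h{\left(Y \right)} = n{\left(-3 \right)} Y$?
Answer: $6160$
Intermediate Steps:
$h{\left(Y \right)} = 4 Y$ ($h{\left(Y \right)} = \left(1 - -3\right) Y = \left(1 + 3\right) Y = 4 Y$)
$L = \frac{2}{3}$ ($L = \frac{-1 - -4}{4 - -5} \cdot 2 = \frac{-1 + 4}{4 + 5} \cdot 2 = \frac{3}{9} \cdot 2 = 3 \cdot \frac{1}{9} \cdot 2 = \frac{1}{3} \cdot 2 = \frac{2}{3} \approx 0.66667$)
$\left(L 3 \cdot 2 - 158\right) h{\left(-10 \right)} = \left(\frac{2}{3} \cdot 3 \cdot 2 - 158\right) 4 \left(-10\right) = \left(2 \cdot 2 - 158\right) \left(-40\right) = \left(4 - 158\right) \left(-40\right) = \left(-154\right) \left(-40\right) = 6160$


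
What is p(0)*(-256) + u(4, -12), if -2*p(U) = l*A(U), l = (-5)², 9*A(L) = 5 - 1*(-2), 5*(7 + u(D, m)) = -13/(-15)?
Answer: 558464/225 ≈ 2482.1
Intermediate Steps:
u(D, m) = -512/75 (u(D, m) = -7 + (-13/(-15))/5 = -7 + (-13*(-1/15))/5 = -7 + (⅕)*(13/15) = -7 + 13/75 = -512/75)
A(L) = 7/9 (A(L) = (5 - 1*(-2))/9 = (5 + 2)/9 = (⅑)*7 = 7/9)
l = 25
p(U) = -175/18 (p(U) = -25*7/(2*9) = -½*175/9 = -175/18)
p(0)*(-256) + u(4, -12) = -175/18*(-256) - 512/75 = 22400/9 - 512/75 = 558464/225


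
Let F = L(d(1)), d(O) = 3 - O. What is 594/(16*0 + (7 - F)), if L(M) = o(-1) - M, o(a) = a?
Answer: 297/5 ≈ 59.400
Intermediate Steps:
L(M) = -1 - M
F = -3 (F = -1 - (3 - 1*1) = -1 - (3 - 1) = -1 - 1*2 = -1 - 2 = -3)
594/(16*0 + (7 - F)) = 594/(16*0 + (7 - 1*(-3))) = 594/(0 + (7 + 3)) = 594/(0 + 10) = 594/10 = 594*(⅒) = 297/5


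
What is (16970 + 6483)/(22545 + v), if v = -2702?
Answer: 23453/19843 ≈ 1.1819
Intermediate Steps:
(16970 + 6483)/(22545 + v) = (16970 + 6483)/(22545 - 2702) = 23453/19843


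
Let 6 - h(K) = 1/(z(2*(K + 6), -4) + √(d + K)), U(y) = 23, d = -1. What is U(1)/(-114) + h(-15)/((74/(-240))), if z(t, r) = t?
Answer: -1422139/71706 - 24*I/629 ≈ -19.833 - 0.038156*I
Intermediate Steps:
h(K) = 6 - 1/(12 + √(-1 + K) + 2*K) (h(K) = 6 - 1/(2*(K + 6) + √(-1 + K)) = 6 - 1/(2*(6 + K) + √(-1 + K)) = 6 - 1/((12 + 2*K) + √(-1 + K)) = 6 - 1/(12 + √(-1 + K) + 2*K))
U(1)/(-114) + h(-15)/((74/(-240))) = 23/(-114) + ((71 + 6*√(-1 - 15) + 12*(-15))/(12 + √(-1 - 15) + 2*(-15)))/((74/(-240))) = 23*(-1/114) + ((71 + 6*√(-16) - 180)/(12 + √(-16) - 30))/((74*(-1/240))) = -23/114 + ((71 + 6*(4*I) - 180)/(12 + 4*I - 30))/(-37/120) = -23/114 + ((71 + 24*I - 180)/(-18 + 4*I))*(-120/37) = -23/114 + (((-18 - 4*I)/340)*(-109 + 24*I))*(-120/37) = -23/114 + ((-109 + 24*I)*(-18 - 4*I)/340)*(-120/37) = -23/114 - 6*(-109 + 24*I)*(-18 - 4*I)/629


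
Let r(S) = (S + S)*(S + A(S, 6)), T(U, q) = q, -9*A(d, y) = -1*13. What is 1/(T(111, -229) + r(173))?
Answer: 9/541159 ≈ 1.6631e-5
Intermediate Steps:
A(d, y) = 13/9 (A(d, y) = -(-1)*13/9 = -⅑*(-13) = 13/9)
r(S) = 2*S*(13/9 + S) (r(S) = (S + S)*(S + 13/9) = (2*S)*(13/9 + S) = 2*S*(13/9 + S))
1/(T(111, -229) + r(173)) = 1/(-229 + (2/9)*173*(13 + 9*173)) = 1/(-229 + (2/9)*173*(13 + 1557)) = 1/(-229 + (2/9)*173*1570) = 1/(-229 + 543220/9) = 1/(541159/9) = 9/541159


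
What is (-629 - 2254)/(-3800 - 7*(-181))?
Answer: 2883/2533 ≈ 1.1382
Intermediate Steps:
(-629 - 2254)/(-3800 - 7*(-181)) = -2883/(-3800 + 1267) = -2883/(-2533) = -2883*(-1/2533) = 2883/2533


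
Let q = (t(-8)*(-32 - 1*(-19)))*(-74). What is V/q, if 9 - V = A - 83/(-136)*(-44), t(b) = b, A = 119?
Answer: 2827/261664 ≈ 0.010804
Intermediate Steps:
q = -7696 (q = -8*(-32 - 1*(-19))*(-74) = -8*(-32 + 19)*(-74) = -8*(-13)*(-74) = 104*(-74) = -7696)
V = -2827/34 (V = 9 - (119 - 83/(-136)*(-44)) = 9 - (119 - 83*(-1/136)*(-44)) = 9 - (119 + (83/136)*(-44)) = 9 - (119 - 913/34) = 9 - 1*3133/34 = 9 - 3133/34 = -2827/34 ≈ -83.147)
V/q = -2827/34/(-7696) = -2827/34*(-1/7696) = 2827/261664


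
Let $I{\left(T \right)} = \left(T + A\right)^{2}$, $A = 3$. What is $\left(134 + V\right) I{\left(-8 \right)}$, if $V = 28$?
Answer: $4050$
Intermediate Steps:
$I{\left(T \right)} = \left(3 + T\right)^{2}$ ($I{\left(T \right)} = \left(T + 3\right)^{2} = \left(3 + T\right)^{2}$)
$\left(134 + V\right) I{\left(-8 \right)} = \left(134 + 28\right) \left(3 - 8\right)^{2} = 162 \left(-5\right)^{2} = 162 \cdot 25 = 4050$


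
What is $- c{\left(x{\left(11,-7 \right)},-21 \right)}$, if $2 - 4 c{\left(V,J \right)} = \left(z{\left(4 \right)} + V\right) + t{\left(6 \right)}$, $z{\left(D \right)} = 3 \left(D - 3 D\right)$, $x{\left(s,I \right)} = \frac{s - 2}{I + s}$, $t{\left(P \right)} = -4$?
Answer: $- \frac{111}{16} \approx -6.9375$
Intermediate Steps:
$x{\left(s,I \right)} = \frac{-2 + s}{I + s}$
$z{\left(D \right)} = - 6 D$ ($z{\left(D \right)} = 3 \left(- 2 D\right) = - 6 D$)
$c{\left(V,J \right)} = \frac{15}{2} - \frac{V}{4}$ ($c{\left(V,J \right)} = \frac{1}{2} - \frac{\left(\left(-6\right) 4 + V\right) - 4}{4} = \frac{1}{2} - \frac{\left(-24 + V\right) - 4}{4} = \frac{1}{2} - \frac{-28 + V}{4} = \frac{1}{2} - \left(-7 + \frac{V}{4}\right) = \frac{15}{2} - \frac{V}{4}$)
$- c{\left(x{\left(11,-7 \right)},-21 \right)} = - (\frac{15}{2} - \frac{\frac{1}{-7 + 11} \left(-2 + 11\right)}{4}) = - (\frac{15}{2} - \frac{\frac{1}{4} \cdot 9}{4}) = - (\frac{15}{2} - \frac{9}{16}) = \left(-1\right) \frac{111}{16} = - \frac{111}{16}$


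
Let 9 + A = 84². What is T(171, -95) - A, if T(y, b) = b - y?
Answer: -7313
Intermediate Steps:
A = 7047 (A = -9 + 84² = -9 + 7056 = 7047)
T(171, -95) - A = (-95 - 1*171) - 1*7047 = (-95 - 171) - 7047 = -266 - 7047 = -7313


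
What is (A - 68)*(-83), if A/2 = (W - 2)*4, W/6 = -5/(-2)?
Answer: -2988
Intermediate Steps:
W = 15 (W = 6*(-5/(-2)) = 6*(-5*(-½)) = 6*(5/2) = 15)
A = 104 (A = 2*((15 - 2)*4) = 2*(13*4) = 2*52 = 104)
(A - 68)*(-83) = (104 - 68)*(-83) = 36*(-83) = -2988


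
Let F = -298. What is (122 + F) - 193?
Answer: -369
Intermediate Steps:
(122 + F) - 193 = (122 - 298) - 193 = -176 - 193 = -369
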